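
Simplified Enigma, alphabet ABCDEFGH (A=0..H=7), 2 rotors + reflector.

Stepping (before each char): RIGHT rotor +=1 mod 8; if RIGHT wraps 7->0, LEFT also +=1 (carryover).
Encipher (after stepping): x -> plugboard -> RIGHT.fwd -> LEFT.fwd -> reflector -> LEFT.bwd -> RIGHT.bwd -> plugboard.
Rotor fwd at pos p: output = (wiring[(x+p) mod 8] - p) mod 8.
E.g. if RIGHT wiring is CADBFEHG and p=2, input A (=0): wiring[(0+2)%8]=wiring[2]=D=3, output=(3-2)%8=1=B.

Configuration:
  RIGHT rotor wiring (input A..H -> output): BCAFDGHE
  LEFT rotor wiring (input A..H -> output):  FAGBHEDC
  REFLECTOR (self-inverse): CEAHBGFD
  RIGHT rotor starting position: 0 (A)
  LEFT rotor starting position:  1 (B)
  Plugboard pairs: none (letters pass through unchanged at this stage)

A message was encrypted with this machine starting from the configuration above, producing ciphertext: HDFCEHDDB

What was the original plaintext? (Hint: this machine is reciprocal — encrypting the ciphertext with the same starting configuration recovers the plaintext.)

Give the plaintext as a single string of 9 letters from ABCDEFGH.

Answer: CHGHBDCED

Derivation:
Char 1 ('H'): step: R->1, L=1; H->plug->H->R->A->L->H->refl->D->L'->E->R'->C->plug->C
Char 2 ('D'): step: R->2, L=1; D->plug->D->R->E->L->D->refl->H->L'->A->R'->H->plug->H
Char 3 ('F'): step: R->3, L=1; F->plug->F->R->G->L->B->refl->E->L'->H->R'->G->plug->G
Char 4 ('C'): step: R->4, L=1; C->plug->C->R->D->L->G->refl->F->L'->B->R'->H->plug->H
Char 5 ('E'): step: R->5, L=1; E->plug->E->R->F->L->C->refl->A->L'->C->R'->B->plug->B
Char 6 ('H'): step: R->6, L=1; H->plug->H->R->A->L->H->refl->D->L'->E->R'->D->plug->D
Char 7 ('D'): step: R->7, L=1; D->plug->D->R->B->L->F->refl->G->L'->D->R'->C->plug->C
Char 8 ('D'): step: R->0, L->2 (L advanced); D->plug->D->R->F->L->A->refl->C->L'->D->R'->E->plug->E
Char 9 ('B'): step: R->1, L=2; B->plug->B->R->H->L->G->refl->F->L'->C->R'->D->plug->D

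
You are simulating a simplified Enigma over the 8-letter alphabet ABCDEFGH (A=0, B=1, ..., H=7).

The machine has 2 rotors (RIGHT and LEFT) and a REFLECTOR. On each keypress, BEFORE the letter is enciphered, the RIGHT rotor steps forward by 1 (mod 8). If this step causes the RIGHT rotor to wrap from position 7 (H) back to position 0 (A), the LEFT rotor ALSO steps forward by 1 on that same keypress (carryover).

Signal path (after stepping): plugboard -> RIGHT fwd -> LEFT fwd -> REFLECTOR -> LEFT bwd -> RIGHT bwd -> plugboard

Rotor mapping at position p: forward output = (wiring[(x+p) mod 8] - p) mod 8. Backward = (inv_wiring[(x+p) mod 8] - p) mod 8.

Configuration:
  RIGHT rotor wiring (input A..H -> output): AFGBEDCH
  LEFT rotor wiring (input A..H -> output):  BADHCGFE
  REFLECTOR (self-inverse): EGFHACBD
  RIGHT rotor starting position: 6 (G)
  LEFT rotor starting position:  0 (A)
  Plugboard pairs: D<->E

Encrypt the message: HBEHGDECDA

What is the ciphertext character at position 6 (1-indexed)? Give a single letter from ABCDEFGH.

Char 1 ('H'): step: R->7, L=0; H->plug->H->R->D->L->H->refl->D->L'->C->R'->E->plug->D
Char 2 ('B'): step: R->0, L->1 (L advanced); B->plug->B->R->F->L->E->refl->A->L'->H->R'->H->plug->H
Char 3 ('E'): step: R->1, L=1; E->plug->D->R->D->L->B->refl->G->L'->C->R'->E->plug->D
Char 4 ('H'): step: R->2, L=1; H->plug->H->R->D->L->B->refl->G->L'->C->R'->C->plug->C
Char 5 ('G'): step: R->3, L=1; G->plug->G->R->C->L->G->refl->B->L'->D->R'->H->plug->H
Char 6 ('D'): step: R->4, L=1; D->plug->E->R->E->L->F->refl->C->L'->B->R'->F->plug->F

F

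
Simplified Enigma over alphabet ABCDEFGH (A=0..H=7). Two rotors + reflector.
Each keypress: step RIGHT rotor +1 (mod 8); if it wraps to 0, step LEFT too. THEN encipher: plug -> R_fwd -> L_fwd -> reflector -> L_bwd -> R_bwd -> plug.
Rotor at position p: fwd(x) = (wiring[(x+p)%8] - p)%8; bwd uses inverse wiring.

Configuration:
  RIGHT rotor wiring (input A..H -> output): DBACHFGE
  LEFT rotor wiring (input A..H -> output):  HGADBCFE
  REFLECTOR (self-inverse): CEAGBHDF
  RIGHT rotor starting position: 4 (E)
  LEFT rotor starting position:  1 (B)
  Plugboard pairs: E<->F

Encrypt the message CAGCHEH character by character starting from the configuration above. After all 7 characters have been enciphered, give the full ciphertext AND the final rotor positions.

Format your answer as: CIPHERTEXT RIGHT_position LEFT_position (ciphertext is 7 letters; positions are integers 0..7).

Char 1 ('C'): step: R->5, L=1; C->plug->C->R->H->L->G->refl->D->L'->G->R'->D->plug->D
Char 2 ('A'): step: R->6, L=1; A->plug->A->R->A->L->F->refl->H->L'->B->R'->G->plug->G
Char 3 ('G'): step: R->7, L=1; G->plug->G->R->G->L->D->refl->G->L'->H->R'->H->plug->H
Char 4 ('C'): step: R->0, L->2 (L advanced); C->plug->C->R->A->L->G->refl->D->L'->E->R'->H->plug->H
Char 5 ('H'): step: R->1, L=2; H->plug->H->R->C->L->H->refl->F->L'->G->R'->D->plug->D
Char 6 ('E'): step: R->2, L=2; E->plug->F->R->C->L->H->refl->F->L'->G->R'->A->plug->A
Char 7 ('H'): step: R->3, L=2; H->plug->H->R->F->L->C->refl->A->L'->D->R'->D->plug->D
Final: ciphertext=DGHHDAD, RIGHT=3, LEFT=2

Answer: DGHHDAD 3 2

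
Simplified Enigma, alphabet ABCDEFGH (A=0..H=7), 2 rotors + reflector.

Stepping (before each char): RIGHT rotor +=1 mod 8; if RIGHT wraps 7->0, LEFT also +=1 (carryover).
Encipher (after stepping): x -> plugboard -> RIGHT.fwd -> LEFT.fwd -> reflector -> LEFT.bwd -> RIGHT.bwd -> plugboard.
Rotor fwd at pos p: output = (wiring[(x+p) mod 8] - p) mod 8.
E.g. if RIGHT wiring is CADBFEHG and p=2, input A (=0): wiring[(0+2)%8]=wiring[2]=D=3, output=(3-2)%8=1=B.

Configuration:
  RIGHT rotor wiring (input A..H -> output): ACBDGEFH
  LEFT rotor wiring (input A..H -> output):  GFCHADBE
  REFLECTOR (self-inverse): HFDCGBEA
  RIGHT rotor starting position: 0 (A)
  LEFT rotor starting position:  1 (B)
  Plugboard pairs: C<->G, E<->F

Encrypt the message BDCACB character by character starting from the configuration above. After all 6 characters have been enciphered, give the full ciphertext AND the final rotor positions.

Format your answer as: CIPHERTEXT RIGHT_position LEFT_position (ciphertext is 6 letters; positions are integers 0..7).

Char 1 ('B'): step: R->1, L=1; B->plug->B->R->A->L->E->refl->G->L'->C->R'->C->plug->G
Char 2 ('D'): step: R->2, L=1; D->plug->D->R->C->L->G->refl->E->L'->A->R'->H->plug->H
Char 3 ('C'): step: R->3, L=1; C->plug->G->R->H->L->F->refl->B->L'->B->R'->C->plug->G
Char 4 ('A'): step: R->4, L=1; A->plug->A->R->C->L->G->refl->E->L'->A->R'->B->plug->B
Char 5 ('C'): step: R->5, L=1; C->plug->G->R->G->L->D->refl->C->L'->E->R'->F->plug->E
Char 6 ('B'): step: R->6, L=1; B->plug->B->R->B->L->B->refl->F->L'->H->R'->A->plug->A
Final: ciphertext=GHGBEA, RIGHT=6, LEFT=1

Answer: GHGBEA 6 1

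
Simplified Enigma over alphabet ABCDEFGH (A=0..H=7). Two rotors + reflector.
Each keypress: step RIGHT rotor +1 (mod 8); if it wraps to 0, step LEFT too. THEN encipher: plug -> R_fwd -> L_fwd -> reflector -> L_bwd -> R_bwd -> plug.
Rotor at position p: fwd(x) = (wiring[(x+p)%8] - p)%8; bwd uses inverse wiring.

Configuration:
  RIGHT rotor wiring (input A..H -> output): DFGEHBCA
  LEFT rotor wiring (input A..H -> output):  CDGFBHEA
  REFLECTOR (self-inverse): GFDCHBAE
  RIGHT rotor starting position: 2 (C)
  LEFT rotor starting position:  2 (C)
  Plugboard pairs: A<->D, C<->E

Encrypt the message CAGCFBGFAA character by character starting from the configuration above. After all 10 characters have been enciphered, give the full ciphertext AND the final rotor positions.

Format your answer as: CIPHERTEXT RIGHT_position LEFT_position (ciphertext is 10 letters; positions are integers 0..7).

Answer: EFEBGGCGFD 4 3

Derivation:
Char 1 ('C'): step: R->3, L=2; C->plug->E->R->F->L->G->refl->A->L'->G->R'->C->plug->E
Char 2 ('A'): step: R->4, L=2; A->plug->D->R->E->L->C->refl->D->L'->B->R'->F->plug->F
Char 3 ('G'): step: R->5, L=2; G->plug->G->R->H->L->B->refl->F->L'->D->R'->C->plug->E
Char 4 ('C'): step: R->6, L=2; C->plug->E->R->A->L->E->refl->H->L'->C->R'->B->plug->B
Char 5 ('F'): step: R->7, L=2; F->plug->F->R->A->L->E->refl->H->L'->C->R'->G->plug->G
Char 6 ('B'): step: R->0, L->3 (L advanced); B->plug->B->R->F->L->H->refl->E->L'->C->R'->G->plug->G
Char 7 ('G'): step: R->1, L=3; G->plug->G->R->H->L->D->refl->C->L'->A->R'->E->plug->C
Char 8 ('F'): step: R->2, L=3; F->plug->F->R->G->L->A->refl->G->L'->B->R'->G->plug->G
Char 9 ('A'): step: R->3, L=3; A->plug->D->R->H->L->D->refl->C->L'->A->R'->F->plug->F
Char 10 ('A'): step: R->4, L=3; A->plug->D->R->E->L->F->refl->B->L'->D->R'->A->plug->D
Final: ciphertext=EFEBGGCGFD, RIGHT=4, LEFT=3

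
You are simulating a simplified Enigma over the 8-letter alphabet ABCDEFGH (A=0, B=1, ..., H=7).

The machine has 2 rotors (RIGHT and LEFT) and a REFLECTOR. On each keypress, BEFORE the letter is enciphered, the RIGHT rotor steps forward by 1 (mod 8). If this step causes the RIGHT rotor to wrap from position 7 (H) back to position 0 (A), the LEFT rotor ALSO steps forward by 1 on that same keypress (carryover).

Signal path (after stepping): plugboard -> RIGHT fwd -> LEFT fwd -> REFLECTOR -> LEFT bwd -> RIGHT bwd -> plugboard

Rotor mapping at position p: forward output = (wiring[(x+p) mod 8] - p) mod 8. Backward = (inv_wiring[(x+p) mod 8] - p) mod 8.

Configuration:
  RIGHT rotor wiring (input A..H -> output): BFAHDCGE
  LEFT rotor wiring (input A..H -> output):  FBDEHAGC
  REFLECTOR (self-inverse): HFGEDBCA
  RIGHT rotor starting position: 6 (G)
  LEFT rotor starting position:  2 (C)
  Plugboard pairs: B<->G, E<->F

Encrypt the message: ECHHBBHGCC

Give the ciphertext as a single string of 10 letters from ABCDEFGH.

Char 1 ('E'): step: R->7, L=2; E->plug->F->R->E->L->E->refl->D->L'->G->R'->C->plug->C
Char 2 ('C'): step: R->0, L->3 (L advanced); C->plug->C->R->A->L->B->refl->F->L'->C->R'->F->plug->E
Char 3 ('H'): step: R->1, L=3; H->plug->H->R->A->L->B->refl->F->L'->C->R'->D->plug->D
Char 4 ('H'): step: R->2, L=3; H->plug->H->R->D->L->D->refl->E->L'->B->R'->C->plug->C
Char 5 ('B'): step: R->3, L=3; B->plug->G->R->C->L->F->refl->B->L'->A->R'->B->plug->G
Char 6 ('B'): step: R->4, L=3; B->plug->G->R->E->L->H->refl->A->L'->H->R'->A->plug->A
Char 7 ('H'): step: R->5, L=3; H->plug->H->R->G->L->G->refl->C->L'->F->R'->A->plug->A
Char 8 ('G'): step: R->6, L=3; G->plug->B->R->G->L->G->refl->C->L'->F->R'->G->plug->B
Char 9 ('C'): step: R->7, L=3; C->plug->C->R->G->L->G->refl->C->L'->F->R'->A->plug->A
Char 10 ('C'): step: R->0, L->4 (L advanced); C->plug->C->R->A->L->D->refl->E->L'->B->R'->A->plug->A

Answer: CEDCGAABAA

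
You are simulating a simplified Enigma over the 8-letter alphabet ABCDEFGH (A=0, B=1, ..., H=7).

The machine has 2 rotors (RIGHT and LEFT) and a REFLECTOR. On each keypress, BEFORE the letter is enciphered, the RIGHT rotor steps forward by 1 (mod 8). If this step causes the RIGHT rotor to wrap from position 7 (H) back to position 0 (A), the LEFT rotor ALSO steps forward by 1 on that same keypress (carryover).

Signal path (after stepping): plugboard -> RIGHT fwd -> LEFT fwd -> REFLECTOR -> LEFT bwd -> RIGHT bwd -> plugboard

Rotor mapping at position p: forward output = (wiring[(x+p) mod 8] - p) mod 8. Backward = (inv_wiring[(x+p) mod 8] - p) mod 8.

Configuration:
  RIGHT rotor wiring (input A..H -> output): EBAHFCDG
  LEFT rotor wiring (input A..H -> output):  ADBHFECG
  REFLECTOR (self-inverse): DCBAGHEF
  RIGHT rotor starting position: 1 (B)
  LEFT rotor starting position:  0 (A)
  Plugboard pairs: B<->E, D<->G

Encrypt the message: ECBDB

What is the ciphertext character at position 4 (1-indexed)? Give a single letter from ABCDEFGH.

Char 1 ('E'): step: R->2, L=0; E->plug->B->R->F->L->E->refl->G->L'->H->R'->H->plug->H
Char 2 ('C'): step: R->3, L=0; C->plug->C->R->H->L->G->refl->E->L'->F->R'->H->plug->H
Char 3 ('B'): step: R->4, L=0; B->plug->E->R->A->L->A->refl->D->L'->B->R'->A->plug->A
Char 4 ('D'): step: R->5, L=0; D->plug->G->R->C->L->B->refl->C->L'->G->R'->B->plug->E

E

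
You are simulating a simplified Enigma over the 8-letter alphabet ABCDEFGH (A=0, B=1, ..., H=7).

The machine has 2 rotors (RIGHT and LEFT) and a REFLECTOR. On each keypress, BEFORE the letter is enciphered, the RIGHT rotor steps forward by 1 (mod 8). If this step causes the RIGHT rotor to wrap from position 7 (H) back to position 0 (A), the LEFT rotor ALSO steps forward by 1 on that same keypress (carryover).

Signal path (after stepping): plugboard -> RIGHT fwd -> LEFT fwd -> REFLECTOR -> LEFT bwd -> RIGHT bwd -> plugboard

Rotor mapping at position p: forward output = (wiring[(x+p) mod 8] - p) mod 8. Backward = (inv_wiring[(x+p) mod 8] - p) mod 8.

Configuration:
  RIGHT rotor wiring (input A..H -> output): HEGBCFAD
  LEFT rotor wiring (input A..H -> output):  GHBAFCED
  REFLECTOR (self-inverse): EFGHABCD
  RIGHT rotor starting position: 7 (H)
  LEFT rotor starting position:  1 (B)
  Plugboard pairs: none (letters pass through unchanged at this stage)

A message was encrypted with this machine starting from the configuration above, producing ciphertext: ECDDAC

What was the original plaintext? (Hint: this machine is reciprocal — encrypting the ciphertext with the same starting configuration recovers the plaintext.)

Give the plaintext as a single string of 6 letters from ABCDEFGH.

Answer: GGEBEB

Derivation:
Char 1 ('E'): step: R->0, L->2 (L advanced); E->plug->E->R->C->L->D->refl->H->L'->A->R'->G->plug->G
Char 2 ('C'): step: R->1, L=2; C->plug->C->R->A->L->H->refl->D->L'->C->R'->G->plug->G
Char 3 ('D'): step: R->2, L=2; D->plug->D->R->D->L->A->refl->E->L'->G->R'->E->plug->E
Char 4 ('D'): step: R->3, L=2; D->plug->D->R->F->L->B->refl->F->L'->H->R'->B->plug->B
Char 5 ('A'): step: R->4, L=2; A->plug->A->R->G->L->E->refl->A->L'->D->R'->E->plug->E
Char 6 ('C'): step: R->5, L=2; C->plug->C->R->G->L->E->refl->A->L'->D->R'->B->plug->B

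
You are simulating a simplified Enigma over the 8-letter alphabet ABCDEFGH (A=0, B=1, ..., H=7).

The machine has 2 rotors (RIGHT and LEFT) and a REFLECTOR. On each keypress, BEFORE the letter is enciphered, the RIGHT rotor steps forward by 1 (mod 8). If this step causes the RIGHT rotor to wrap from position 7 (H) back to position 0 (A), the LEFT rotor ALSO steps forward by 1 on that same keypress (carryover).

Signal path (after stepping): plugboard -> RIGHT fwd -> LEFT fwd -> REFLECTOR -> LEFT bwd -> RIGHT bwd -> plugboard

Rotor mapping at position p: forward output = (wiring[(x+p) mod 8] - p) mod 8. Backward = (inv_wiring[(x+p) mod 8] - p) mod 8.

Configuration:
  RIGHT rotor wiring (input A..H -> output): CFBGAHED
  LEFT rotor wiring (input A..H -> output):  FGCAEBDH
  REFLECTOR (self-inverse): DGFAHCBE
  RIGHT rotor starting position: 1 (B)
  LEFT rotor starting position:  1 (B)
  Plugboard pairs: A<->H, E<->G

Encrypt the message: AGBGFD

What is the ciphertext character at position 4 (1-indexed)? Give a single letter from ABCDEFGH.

Char 1 ('A'): step: R->2, L=1; A->plug->H->R->D->L->D->refl->A->L'->E->R'->B->plug->B
Char 2 ('G'): step: R->3, L=1; G->plug->E->R->A->L->F->refl->C->L'->F->R'->B->plug->B
Char 3 ('B'): step: R->4, L=1; B->plug->B->R->D->L->D->refl->A->L'->E->R'->A->plug->H
Char 4 ('G'): step: R->5, L=1; G->plug->E->R->A->L->F->refl->C->L'->F->R'->D->plug->D

D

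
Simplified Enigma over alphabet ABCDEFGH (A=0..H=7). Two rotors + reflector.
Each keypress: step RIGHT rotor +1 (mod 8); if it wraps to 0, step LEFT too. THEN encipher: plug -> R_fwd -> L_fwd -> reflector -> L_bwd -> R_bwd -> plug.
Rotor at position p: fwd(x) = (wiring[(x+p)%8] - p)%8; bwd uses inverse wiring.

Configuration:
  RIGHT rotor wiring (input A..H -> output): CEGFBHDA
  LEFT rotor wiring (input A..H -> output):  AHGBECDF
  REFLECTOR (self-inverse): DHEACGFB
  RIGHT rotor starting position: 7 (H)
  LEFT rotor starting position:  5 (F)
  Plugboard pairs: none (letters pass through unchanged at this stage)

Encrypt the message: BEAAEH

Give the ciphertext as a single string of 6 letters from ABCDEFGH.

Answer: DDDFFD

Derivation:
Char 1 ('B'): step: R->0, L->6 (L advanced); B->plug->B->R->E->L->A->refl->D->L'->F->R'->D->plug->D
Char 2 ('E'): step: R->1, L=6; E->plug->E->R->G->L->G->refl->F->L'->A->R'->D->plug->D
Char 3 ('A'): step: R->2, L=6; A->plug->A->R->E->L->A->refl->D->L'->F->R'->D->plug->D
Char 4 ('A'): step: R->3, L=6; A->plug->A->R->C->L->C->refl->E->L'->H->R'->F->plug->F
Char 5 ('E'): step: R->4, L=6; E->plug->E->R->G->L->G->refl->F->L'->A->R'->F->plug->F
Char 6 ('H'): step: R->5, L=6; H->plug->H->R->E->L->A->refl->D->L'->F->R'->D->plug->D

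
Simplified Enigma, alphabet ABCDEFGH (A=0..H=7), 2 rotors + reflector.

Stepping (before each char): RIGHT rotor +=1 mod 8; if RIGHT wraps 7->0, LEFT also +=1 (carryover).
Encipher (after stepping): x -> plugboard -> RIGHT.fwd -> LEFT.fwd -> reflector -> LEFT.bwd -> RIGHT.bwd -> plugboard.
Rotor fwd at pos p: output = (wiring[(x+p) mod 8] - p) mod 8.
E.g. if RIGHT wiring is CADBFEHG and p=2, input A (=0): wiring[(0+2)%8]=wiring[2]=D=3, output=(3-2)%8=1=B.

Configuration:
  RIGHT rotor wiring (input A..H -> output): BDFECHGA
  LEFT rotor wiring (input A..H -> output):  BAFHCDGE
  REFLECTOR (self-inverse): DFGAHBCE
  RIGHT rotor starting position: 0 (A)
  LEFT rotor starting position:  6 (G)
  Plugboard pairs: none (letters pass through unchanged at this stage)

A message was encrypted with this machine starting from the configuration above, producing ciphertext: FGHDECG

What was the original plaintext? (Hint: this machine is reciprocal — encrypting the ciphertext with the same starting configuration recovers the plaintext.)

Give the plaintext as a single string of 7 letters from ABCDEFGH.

Answer: GDGADHB

Derivation:
Char 1 ('F'): step: R->1, L=6; F->plug->F->R->F->L->B->refl->F->L'->H->R'->G->plug->G
Char 2 ('G'): step: R->2, L=6; G->plug->G->R->H->L->F->refl->B->L'->F->R'->D->plug->D
Char 3 ('H'): step: R->3, L=6; H->plug->H->R->C->L->D->refl->A->L'->A->R'->G->plug->G
Char 4 ('D'): step: R->4, L=6; D->plug->D->R->E->L->H->refl->E->L'->G->R'->A->plug->A
Char 5 ('E'): step: R->5, L=6; E->plug->E->R->G->L->E->refl->H->L'->E->R'->D->plug->D
Char 6 ('C'): step: R->6, L=6; C->plug->C->R->D->L->C->refl->G->L'->B->R'->H->plug->H
Char 7 ('G'): step: R->7, L=6; G->plug->G->R->A->L->A->refl->D->L'->C->R'->B->plug->B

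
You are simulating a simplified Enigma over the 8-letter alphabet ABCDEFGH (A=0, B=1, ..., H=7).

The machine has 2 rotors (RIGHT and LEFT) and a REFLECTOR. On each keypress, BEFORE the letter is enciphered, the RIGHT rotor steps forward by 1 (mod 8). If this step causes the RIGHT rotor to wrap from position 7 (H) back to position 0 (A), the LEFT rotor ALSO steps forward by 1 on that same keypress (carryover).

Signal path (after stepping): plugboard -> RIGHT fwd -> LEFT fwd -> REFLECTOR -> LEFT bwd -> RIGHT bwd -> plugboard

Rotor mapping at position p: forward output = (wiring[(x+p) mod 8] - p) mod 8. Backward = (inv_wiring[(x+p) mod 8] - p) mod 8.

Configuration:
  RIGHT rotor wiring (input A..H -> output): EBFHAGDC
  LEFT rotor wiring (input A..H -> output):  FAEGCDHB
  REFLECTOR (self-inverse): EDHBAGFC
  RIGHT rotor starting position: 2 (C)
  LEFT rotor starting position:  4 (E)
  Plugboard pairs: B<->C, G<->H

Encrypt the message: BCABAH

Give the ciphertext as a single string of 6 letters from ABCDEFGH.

Answer: DADAEG

Derivation:
Char 1 ('B'): step: R->3, L=4; B->plug->C->R->D->L->F->refl->G->L'->A->R'->D->plug->D
Char 2 ('C'): step: R->4, L=4; C->plug->B->R->C->L->D->refl->B->L'->E->R'->A->plug->A
Char 3 ('A'): step: R->5, L=4; A->plug->A->R->B->L->H->refl->C->L'->H->R'->D->plug->D
Char 4 ('B'): step: R->6, L=4; B->plug->C->R->G->L->A->refl->E->L'->F->R'->A->plug->A
Char 5 ('A'): step: R->7, L=4; A->plug->A->R->D->L->F->refl->G->L'->A->R'->E->plug->E
Char 6 ('H'): step: R->0, L->5 (L advanced); H->plug->G->R->D->L->A->refl->E->L'->C->R'->H->plug->G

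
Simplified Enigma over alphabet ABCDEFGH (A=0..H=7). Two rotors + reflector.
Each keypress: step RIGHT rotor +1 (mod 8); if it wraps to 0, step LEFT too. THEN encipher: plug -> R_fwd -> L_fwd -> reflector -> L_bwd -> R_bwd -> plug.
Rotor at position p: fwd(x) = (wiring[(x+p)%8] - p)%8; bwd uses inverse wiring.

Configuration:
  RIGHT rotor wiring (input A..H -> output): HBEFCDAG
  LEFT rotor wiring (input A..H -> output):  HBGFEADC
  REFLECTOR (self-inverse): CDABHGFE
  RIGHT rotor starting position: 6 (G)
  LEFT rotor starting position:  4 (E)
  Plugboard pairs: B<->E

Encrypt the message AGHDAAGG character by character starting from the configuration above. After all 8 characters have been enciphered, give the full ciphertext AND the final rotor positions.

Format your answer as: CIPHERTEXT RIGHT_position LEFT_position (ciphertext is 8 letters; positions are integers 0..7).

Char 1 ('A'): step: R->7, L=4; A->plug->A->R->H->L->B->refl->D->L'->E->R'->G->plug->G
Char 2 ('G'): step: R->0, L->5 (L advanced); G->plug->G->R->A->L->D->refl->B->L'->F->R'->D->plug->D
Char 3 ('H'): step: R->1, L=5; H->plug->H->R->G->L->A->refl->C->L'->D->R'->B->plug->E
Char 4 ('D'): step: R->2, L=5; D->plug->D->R->B->L->G->refl->F->L'->C->R'->A->plug->A
Char 5 ('A'): step: R->3, L=5; A->plug->A->R->C->L->F->refl->G->L'->B->R'->H->plug->H
Char 6 ('A'): step: R->4, L=5; A->plug->A->R->G->L->A->refl->C->L'->D->R'->E->plug->B
Char 7 ('G'): step: R->5, L=5; G->plug->G->R->A->L->D->refl->B->L'->F->R'->H->plug->H
Char 8 ('G'): step: R->6, L=5; G->plug->G->R->E->L->E->refl->H->L'->H->R'->F->plug->F
Final: ciphertext=GDEAHBHF, RIGHT=6, LEFT=5

Answer: GDEAHBHF 6 5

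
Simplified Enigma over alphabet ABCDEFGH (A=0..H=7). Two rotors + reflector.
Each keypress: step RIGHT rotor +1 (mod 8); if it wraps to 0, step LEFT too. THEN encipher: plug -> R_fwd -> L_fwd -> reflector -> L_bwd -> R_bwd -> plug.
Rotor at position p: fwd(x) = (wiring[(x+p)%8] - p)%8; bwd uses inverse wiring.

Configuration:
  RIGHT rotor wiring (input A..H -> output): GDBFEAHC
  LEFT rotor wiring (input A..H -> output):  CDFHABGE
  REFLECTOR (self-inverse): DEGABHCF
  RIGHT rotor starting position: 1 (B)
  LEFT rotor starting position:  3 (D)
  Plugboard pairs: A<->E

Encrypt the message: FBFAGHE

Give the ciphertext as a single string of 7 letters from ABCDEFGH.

Answer: GCAEACF

Derivation:
Char 1 ('F'): step: R->2, L=3; F->plug->F->R->A->L->E->refl->B->L'->E->R'->G->plug->G
Char 2 ('B'): step: R->3, L=3; B->plug->B->R->B->L->F->refl->H->L'->F->R'->C->plug->C
Char 3 ('F'): step: R->4, L=3; F->plug->F->R->H->L->C->refl->G->L'->C->R'->E->plug->A
Char 4 ('A'): step: R->5, L=3; A->plug->E->R->G->L->A->refl->D->L'->D->R'->A->plug->E
Char 5 ('G'): step: R->6, L=3; G->plug->G->R->G->L->A->refl->D->L'->D->R'->E->plug->A
Char 6 ('H'): step: R->7, L=3; H->plug->H->R->A->L->E->refl->B->L'->E->R'->C->plug->C
Char 7 ('E'): step: R->0, L->4 (L advanced); E->plug->A->R->G->L->B->refl->E->L'->A->R'->F->plug->F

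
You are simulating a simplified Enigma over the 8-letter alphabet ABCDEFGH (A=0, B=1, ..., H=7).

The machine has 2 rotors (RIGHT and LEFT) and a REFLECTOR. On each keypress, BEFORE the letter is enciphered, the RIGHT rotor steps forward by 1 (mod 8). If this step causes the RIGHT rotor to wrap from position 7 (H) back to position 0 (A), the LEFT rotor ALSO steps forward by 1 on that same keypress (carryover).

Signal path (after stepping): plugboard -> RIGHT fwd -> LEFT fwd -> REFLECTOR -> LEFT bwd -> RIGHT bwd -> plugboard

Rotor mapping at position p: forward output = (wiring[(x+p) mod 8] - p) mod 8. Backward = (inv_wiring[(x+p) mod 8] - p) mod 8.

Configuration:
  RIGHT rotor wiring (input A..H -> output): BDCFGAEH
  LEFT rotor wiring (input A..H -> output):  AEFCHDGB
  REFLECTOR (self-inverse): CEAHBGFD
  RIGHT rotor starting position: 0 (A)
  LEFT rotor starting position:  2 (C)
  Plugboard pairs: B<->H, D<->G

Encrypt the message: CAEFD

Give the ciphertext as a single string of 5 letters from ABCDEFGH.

Answer: FFHBF

Derivation:
Char 1 ('C'): step: R->1, L=2; C->plug->C->R->E->L->E->refl->B->L'->D->R'->F->plug->F
Char 2 ('A'): step: R->2, L=2; A->plug->A->R->A->L->D->refl->H->L'->F->R'->F->plug->F
Char 3 ('E'): step: R->3, L=2; E->plug->E->R->E->L->E->refl->B->L'->D->R'->B->plug->H
Char 4 ('F'): step: R->4, L=2; F->plug->F->R->H->L->C->refl->A->L'->B->R'->H->plug->B
Char 5 ('D'): step: R->5, L=2; D->plug->G->R->A->L->D->refl->H->L'->F->R'->F->plug->F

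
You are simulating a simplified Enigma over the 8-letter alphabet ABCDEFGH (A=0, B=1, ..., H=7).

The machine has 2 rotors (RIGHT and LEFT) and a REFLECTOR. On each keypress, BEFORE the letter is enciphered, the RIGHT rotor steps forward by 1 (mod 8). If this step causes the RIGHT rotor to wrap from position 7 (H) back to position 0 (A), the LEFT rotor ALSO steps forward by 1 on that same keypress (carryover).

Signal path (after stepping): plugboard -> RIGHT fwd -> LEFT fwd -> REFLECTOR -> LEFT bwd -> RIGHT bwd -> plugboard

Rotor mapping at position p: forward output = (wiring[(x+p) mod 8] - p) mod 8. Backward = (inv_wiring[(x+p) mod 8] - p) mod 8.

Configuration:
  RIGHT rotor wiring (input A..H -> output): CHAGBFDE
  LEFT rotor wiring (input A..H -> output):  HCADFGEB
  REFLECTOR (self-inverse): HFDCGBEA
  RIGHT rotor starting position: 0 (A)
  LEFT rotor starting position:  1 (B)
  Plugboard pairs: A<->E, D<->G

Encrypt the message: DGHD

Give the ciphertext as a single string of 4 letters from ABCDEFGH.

Answer: BCCG

Derivation:
Char 1 ('D'): step: R->1, L=1; D->plug->G->R->D->L->E->refl->G->L'->H->R'->B->plug->B
Char 2 ('G'): step: R->2, L=1; G->plug->D->R->D->L->E->refl->G->L'->H->R'->C->plug->C
Char 3 ('H'): step: R->3, L=1; H->plug->H->R->F->L->D->refl->C->L'->C->R'->C->plug->C
Char 4 ('D'): step: R->4, L=1; D->plug->G->R->E->L->F->refl->B->L'->A->R'->D->plug->G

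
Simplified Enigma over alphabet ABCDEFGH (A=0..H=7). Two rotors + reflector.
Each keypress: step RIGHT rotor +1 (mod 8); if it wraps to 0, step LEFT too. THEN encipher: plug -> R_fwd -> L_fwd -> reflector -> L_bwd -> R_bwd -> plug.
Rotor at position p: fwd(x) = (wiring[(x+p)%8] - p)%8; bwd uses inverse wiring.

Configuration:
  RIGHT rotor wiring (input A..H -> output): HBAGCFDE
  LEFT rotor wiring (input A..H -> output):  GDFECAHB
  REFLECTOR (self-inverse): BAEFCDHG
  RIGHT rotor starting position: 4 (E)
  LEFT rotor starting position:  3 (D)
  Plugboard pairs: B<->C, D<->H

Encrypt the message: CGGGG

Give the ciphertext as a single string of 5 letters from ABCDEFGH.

Char 1 ('C'): step: R->5, L=3; C->plug->B->R->G->L->A->refl->B->L'->A->R'->A->plug->A
Char 2 ('G'): step: R->6, L=3; G->plug->G->R->E->L->G->refl->H->L'->B->R'->C->plug->B
Char 3 ('G'): step: R->7, L=3; G->plug->G->R->G->L->A->refl->B->L'->A->R'->B->plug->C
Char 4 ('G'): step: R->0, L->4 (L advanced); G->plug->G->R->D->L->F->refl->D->L'->C->R'->E->plug->E
Char 5 ('G'): step: R->1, L=4; G->plug->G->R->D->L->F->refl->D->L'->C->R'->F->plug->F

Answer: ABCEF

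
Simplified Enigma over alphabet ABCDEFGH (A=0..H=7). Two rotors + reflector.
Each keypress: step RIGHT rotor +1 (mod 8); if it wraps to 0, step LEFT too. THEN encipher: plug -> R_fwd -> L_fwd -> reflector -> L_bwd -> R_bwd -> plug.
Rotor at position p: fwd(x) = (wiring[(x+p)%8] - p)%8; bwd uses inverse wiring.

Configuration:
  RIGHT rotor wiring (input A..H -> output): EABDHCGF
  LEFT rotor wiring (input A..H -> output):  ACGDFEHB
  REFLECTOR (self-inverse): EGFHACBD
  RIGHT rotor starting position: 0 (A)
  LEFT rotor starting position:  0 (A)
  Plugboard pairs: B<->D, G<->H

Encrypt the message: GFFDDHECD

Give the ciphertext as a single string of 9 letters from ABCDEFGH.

Answer: BGDAFGCFF

Derivation:
Char 1 ('G'): step: R->1, L=0; G->plug->H->R->D->L->D->refl->H->L'->G->R'->D->plug->B
Char 2 ('F'): step: R->2, L=0; F->plug->F->R->D->L->D->refl->H->L'->G->R'->H->plug->G
Char 3 ('F'): step: R->3, L=0; F->plug->F->R->B->L->C->refl->F->L'->E->R'->B->plug->D
Char 4 ('D'): step: R->4, L=0; D->plug->B->R->G->L->H->refl->D->L'->D->R'->A->plug->A
Char 5 ('D'): step: R->5, L=0; D->plug->B->R->B->L->C->refl->F->L'->E->R'->F->plug->F
Char 6 ('H'): step: R->6, L=0; H->plug->G->R->B->L->C->refl->F->L'->E->R'->H->plug->G
Char 7 ('E'): step: R->7, L=0; E->plug->E->R->E->L->F->refl->C->L'->B->R'->C->plug->C
Char 8 ('C'): step: R->0, L->1 (L advanced); C->plug->C->R->B->L->F->refl->C->L'->C->R'->F->plug->F
Char 9 ('D'): step: R->1, L=1; D->plug->B->R->A->L->B->refl->G->L'->F->R'->F->plug->F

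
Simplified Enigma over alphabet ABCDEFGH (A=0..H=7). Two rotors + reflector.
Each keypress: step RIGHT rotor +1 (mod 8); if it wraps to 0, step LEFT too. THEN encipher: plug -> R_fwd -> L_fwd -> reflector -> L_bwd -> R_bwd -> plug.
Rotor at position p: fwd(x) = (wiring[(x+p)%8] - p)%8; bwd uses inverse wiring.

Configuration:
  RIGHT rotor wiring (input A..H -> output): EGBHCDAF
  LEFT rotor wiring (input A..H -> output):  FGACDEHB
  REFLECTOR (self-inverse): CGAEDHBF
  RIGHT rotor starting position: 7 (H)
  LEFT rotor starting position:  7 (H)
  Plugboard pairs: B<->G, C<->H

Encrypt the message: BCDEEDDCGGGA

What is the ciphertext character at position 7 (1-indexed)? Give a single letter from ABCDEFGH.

Char 1 ('B'): step: R->0, L->0 (L advanced); B->plug->G->R->A->L->F->refl->H->L'->G->R'->B->plug->G
Char 2 ('C'): step: R->1, L=0; C->plug->H->R->D->L->C->refl->A->L'->C->R'->E->plug->E
Char 3 ('D'): step: R->2, L=0; D->plug->D->R->B->L->G->refl->B->L'->H->R'->A->plug->A
Char 4 ('E'): step: R->3, L=0; E->plug->E->R->C->L->A->refl->C->L'->D->R'->G->plug->B
Char 5 ('E'): step: R->4, L=0; E->plug->E->R->A->L->F->refl->H->L'->G->R'->A->plug->A
Char 6 ('D'): step: R->5, L=0; D->plug->D->R->H->L->B->refl->G->L'->B->R'->E->plug->E
Char 7 ('D'): step: R->6, L=0; D->plug->D->R->A->L->F->refl->H->L'->G->R'->C->plug->H

H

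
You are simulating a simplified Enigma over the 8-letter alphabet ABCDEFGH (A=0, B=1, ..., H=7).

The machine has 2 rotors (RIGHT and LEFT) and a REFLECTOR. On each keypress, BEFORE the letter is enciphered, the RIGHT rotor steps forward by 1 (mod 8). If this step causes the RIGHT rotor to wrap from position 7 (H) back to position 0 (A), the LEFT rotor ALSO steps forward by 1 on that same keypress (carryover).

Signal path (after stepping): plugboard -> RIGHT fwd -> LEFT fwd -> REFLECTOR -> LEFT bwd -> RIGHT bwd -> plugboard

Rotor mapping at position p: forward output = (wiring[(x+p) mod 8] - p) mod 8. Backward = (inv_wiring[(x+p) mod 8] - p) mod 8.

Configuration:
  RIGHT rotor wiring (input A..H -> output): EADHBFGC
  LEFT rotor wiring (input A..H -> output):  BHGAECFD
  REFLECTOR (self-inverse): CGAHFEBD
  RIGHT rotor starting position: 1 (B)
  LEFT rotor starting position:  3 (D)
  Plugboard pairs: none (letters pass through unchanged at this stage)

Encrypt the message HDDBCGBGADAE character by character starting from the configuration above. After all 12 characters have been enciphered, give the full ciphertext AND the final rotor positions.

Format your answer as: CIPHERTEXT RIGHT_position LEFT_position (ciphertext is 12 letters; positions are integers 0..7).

Answer: FAECAEGBGGHC 5 4

Derivation:
Char 1 ('H'): step: R->2, L=3; H->plug->H->R->G->L->E->refl->F->L'->A->R'->F->plug->F
Char 2 ('D'): step: R->3, L=3; D->plug->D->R->D->L->C->refl->A->L'->E->R'->A->plug->A
Char 3 ('D'): step: R->4, L=3; D->plug->D->R->G->L->E->refl->F->L'->A->R'->E->plug->E
Char 4 ('B'): step: R->5, L=3; B->plug->B->R->B->L->B->refl->G->L'->F->R'->C->plug->C
Char 5 ('C'): step: R->6, L=3; C->plug->C->R->G->L->E->refl->F->L'->A->R'->A->plug->A
Char 6 ('G'): step: R->7, L=3; G->plug->G->R->G->L->E->refl->F->L'->A->R'->E->plug->E
Char 7 ('B'): step: R->0, L->4 (L advanced); B->plug->B->R->A->L->A->refl->C->L'->G->R'->G->plug->G
Char 8 ('G'): step: R->1, L=4; G->plug->G->R->B->L->G->refl->B->L'->C->R'->B->plug->B
Char 9 ('A'): step: R->2, L=4; A->plug->A->R->B->L->G->refl->B->L'->C->R'->G->plug->G
Char 10 ('D'): step: R->3, L=4; D->plug->D->R->D->L->H->refl->D->L'->F->R'->G->plug->G
Char 11 ('A'): step: R->4, L=4; A->plug->A->R->F->L->D->refl->H->L'->D->R'->H->plug->H
Char 12 ('E'): step: R->5, L=4; E->plug->E->R->D->L->H->refl->D->L'->F->R'->C->plug->C
Final: ciphertext=FAECAEGBGGHC, RIGHT=5, LEFT=4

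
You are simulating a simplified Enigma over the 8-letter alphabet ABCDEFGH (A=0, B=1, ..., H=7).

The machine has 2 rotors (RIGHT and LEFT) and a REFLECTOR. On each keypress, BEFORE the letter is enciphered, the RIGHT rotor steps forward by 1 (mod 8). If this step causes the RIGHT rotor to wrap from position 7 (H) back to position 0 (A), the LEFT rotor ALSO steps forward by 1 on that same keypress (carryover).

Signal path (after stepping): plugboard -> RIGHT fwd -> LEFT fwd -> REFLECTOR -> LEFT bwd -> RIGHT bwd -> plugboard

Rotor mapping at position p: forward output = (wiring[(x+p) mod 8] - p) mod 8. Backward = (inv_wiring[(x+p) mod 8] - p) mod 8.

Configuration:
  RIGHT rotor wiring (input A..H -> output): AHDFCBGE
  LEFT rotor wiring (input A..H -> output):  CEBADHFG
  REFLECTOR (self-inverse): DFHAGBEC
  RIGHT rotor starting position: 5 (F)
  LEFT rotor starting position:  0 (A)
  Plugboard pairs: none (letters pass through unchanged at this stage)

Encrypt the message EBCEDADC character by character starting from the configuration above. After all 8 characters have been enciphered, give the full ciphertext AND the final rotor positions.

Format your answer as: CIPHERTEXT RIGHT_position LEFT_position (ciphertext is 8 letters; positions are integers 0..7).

Char 1 ('E'): step: R->6, L=0; E->plug->E->R->F->L->H->refl->C->L'->A->R'->A->plug->A
Char 2 ('B'): step: R->7, L=0; B->plug->B->R->B->L->E->refl->G->L'->H->R'->H->plug->H
Char 3 ('C'): step: R->0, L->1 (L advanced); C->plug->C->R->D->L->C->refl->H->L'->C->R'->E->plug->E
Char 4 ('E'): step: R->1, L=1; E->plug->E->R->A->L->D->refl->A->L'->B->R'->D->plug->D
Char 5 ('D'): step: R->2, L=1; D->plug->D->R->H->L->B->refl->F->L'->G->R'->G->plug->G
Char 6 ('A'): step: R->3, L=1; A->plug->A->R->C->L->H->refl->C->L'->D->R'->D->plug->D
Char 7 ('D'): step: R->4, L=1; D->plug->D->R->A->L->D->refl->A->L'->B->R'->H->plug->H
Char 8 ('C'): step: R->5, L=1; C->plug->C->R->H->L->B->refl->F->L'->G->R'->F->plug->F
Final: ciphertext=AHEDGDHF, RIGHT=5, LEFT=1

Answer: AHEDGDHF 5 1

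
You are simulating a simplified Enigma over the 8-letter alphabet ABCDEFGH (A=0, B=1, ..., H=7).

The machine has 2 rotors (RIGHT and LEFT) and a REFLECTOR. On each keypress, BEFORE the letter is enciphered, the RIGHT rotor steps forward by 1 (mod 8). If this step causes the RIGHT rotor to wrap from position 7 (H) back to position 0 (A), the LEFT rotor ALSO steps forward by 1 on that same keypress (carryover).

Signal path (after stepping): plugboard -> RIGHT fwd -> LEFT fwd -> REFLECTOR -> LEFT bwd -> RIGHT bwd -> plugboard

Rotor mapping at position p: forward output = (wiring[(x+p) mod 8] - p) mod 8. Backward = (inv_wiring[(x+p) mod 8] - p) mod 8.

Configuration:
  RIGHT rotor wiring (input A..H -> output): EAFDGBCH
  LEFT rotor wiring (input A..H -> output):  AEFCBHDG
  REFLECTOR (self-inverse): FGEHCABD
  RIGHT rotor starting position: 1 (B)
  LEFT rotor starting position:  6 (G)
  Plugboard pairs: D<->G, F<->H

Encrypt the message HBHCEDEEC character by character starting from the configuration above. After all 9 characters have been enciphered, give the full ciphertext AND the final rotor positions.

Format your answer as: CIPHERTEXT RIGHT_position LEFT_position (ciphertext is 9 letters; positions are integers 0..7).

Char 1 ('H'): step: R->2, L=6; H->plug->F->R->F->L->E->refl->C->L'->C->R'->G->plug->D
Char 2 ('B'): step: R->3, L=6; B->plug->B->R->D->L->G->refl->B->L'->H->R'->D->plug->G
Char 3 ('H'): step: R->4, L=6; H->plug->F->R->E->L->H->refl->D->L'->G->R'->C->plug->C
Char 4 ('C'): step: R->5, L=6; C->plug->C->R->C->L->C->refl->E->L'->F->R'->B->plug->B
Char 5 ('E'): step: R->6, L=6; E->plug->E->R->H->L->B->refl->G->L'->D->R'->H->plug->F
Char 6 ('D'): step: R->7, L=6; D->plug->G->R->C->L->C->refl->E->L'->F->R'->B->plug->B
Char 7 ('E'): step: R->0, L->7 (L advanced); E->plug->E->R->G->L->A->refl->F->L'->C->R'->G->plug->D
Char 8 ('E'): step: R->1, L=7; E->plug->E->R->A->L->H->refl->D->L'->E->R'->B->plug->B
Char 9 ('C'): step: R->2, L=7; C->plug->C->R->E->L->D->refl->H->L'->A->R'->E->plug->E
Final: ciphertext=DGCBFBDBE, RIGHT=2, LEFT=7

Answer: DGCBFBDBE 2 7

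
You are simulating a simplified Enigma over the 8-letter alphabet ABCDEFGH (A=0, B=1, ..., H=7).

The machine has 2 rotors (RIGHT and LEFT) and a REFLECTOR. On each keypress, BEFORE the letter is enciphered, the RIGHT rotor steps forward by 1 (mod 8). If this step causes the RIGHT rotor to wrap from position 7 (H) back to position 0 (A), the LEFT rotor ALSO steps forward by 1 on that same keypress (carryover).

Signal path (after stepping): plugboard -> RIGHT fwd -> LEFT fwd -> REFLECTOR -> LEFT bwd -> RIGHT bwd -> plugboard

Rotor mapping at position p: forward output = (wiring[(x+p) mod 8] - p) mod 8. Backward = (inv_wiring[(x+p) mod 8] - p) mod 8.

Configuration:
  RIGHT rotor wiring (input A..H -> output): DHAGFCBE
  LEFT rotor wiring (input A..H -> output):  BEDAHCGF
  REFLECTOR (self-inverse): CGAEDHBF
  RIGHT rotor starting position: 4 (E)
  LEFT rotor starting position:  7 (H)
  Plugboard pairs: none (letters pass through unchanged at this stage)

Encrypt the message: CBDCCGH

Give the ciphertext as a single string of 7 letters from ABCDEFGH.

Answer: EAADGFA

Derivation:
Char 1 ('C'): step: R->5, L=7; C->plug->C->R->H->L->H->refl->F->L'->C->R'->E->plug->E
Char 2 ('B'): step: R->6, L=7; B->plug->B->R->G->L->D->refl->E->L'->D->R'->A->plug->A
Char 3 ('D'): step: R->7, L=7; D->plug->D->R->B->L->C->refl->A->L'->F->R'->A->plug->A
Char 4 ('C'): step: R->0, L->0 (L advanced); C->plug->C->R->A->L->B->refl->G->L'->G->R'->D->plug->D
Char 5 ('C'): step: R->1, L=0; C->plug->C->R->F->L->C->refl->A->L'->D->R'->G->plug->G
Char 6 ('G'): step: R->2, L=0; G->plug->G->R->B->L->E->refl->D->L'->C->R'->F->plug->F
Char 7 ('H'): step: R->3, L=0; H->plug->H->R->F->L->C->refl->A->L'->D->R'->A->plug->A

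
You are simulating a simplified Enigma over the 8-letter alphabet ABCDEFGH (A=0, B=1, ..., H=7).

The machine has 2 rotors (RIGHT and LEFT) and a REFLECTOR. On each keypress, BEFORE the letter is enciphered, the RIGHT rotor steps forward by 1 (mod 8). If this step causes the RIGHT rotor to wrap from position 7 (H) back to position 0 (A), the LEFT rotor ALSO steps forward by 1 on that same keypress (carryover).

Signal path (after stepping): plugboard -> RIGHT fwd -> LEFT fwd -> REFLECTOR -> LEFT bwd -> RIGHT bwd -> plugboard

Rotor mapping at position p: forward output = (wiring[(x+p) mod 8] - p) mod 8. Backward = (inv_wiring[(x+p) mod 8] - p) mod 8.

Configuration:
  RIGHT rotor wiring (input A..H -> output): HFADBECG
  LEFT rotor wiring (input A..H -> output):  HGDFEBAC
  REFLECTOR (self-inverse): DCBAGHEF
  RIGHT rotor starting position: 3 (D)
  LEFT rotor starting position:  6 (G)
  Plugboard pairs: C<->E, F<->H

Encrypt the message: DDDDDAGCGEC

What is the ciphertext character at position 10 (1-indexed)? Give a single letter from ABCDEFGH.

Char 1 ('D'): step: R->4, L=6; D->plug->D->R->C->L->B->refl->C->L'->A->R'->B->plug->B
Char 2 ('D'): step: R->5, L=6; D->plug->D->R->C->L->B->refl->C->L'->A->R'->E->plug->C
Char 3 ('D'): step: R->6, L=6; D->plug->D->R->H->L->D->refl->A->L'->D->R'->G->plug->G
Char 4 ('D'): step: R->7, L=6; D->plug->D->R->B->L->E->refl->G->L'->G->R'->C->plug->E
Char 5 ('D'): step: R->0, L->7 (L advanced); D->plug->D->R->D->L->E->refl->G->L'->E->R'->F->plug->H
Char 6 ('A'): step: R->1, L=7; A->plug->A->R->E->L->G->refl->E->L'->D->R'->E->plug->C
Char 7 ('G'): step: R->2, L=7; G->plug->G->R->F->L->F->refl->H->L'->C->R'->D->plug->D
Char 8 ('C'): step: R->3, L=7; C->plug->E->R->D->L->E->refl->G->L'->E->R'->F->plug->H
Char 9 ('G'): step: R->4, L=7; G->plug->G->R->E->L->G->refl->E->L'->D->R'->E->plug->C
Char 10 ('E'): step: R->5, L=7; E->plug->C->R->B->L->A->refl->D->L'->A->R'->E->plug->C

C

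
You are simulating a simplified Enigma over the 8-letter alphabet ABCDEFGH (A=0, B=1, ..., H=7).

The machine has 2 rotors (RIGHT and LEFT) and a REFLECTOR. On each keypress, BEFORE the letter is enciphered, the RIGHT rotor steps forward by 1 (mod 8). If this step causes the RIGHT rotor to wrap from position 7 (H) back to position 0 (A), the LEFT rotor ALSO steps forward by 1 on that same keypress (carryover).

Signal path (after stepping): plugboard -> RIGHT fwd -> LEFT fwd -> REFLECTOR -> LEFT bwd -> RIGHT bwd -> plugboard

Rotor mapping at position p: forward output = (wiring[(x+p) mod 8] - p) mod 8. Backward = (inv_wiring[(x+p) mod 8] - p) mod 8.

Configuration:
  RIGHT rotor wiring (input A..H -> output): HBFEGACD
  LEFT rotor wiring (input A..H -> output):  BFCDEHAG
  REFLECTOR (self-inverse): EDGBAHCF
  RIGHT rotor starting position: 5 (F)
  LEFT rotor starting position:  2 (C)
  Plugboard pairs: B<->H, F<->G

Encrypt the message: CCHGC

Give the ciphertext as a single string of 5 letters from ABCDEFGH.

Char 1 ('C'): step: R->6, L=2; C->plug->C->R->B->L->B->refl->D->L'->H->R'->E->plug->E
Char 2 ('C'): step: R->7, L=2; C->plug->C->R->C->L->C->refl->G->L'->E->R'->A->plug->A
Char 3 ('H'): step: R->0, L->3 (L advanced); H->plug->B->R->B->L->B->refl->D->L'->E->R'->D->plug->D
Char 4 ('G'): step: R->1, L=3; G->plug->F->R->B->L->B->refl->D->L'->E->R'->B->plug->H
Char 5 ('C'): step: R->2, L=3; C->plug->C->R->E->L->D->refl->B->L'->B->R'->F->plug->G

Answer: EADHG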